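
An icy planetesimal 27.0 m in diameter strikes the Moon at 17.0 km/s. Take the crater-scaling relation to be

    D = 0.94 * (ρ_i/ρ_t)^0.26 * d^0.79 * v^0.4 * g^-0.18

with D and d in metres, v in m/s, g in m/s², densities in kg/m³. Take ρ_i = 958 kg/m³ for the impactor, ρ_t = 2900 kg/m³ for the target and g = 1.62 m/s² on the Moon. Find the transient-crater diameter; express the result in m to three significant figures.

In SI units: v = 17000 m/s.
(ρ_i/ρ_t)^0.26 = (958/2900)^0.26 = 0.7498
d^0.79 = 27^0.79 = 13.51
v^0.4 = 17000^0.4 = 49.22
g^-0.18 = 1.62^-0.18 = 0.9168
D = 0.94 × 0.7498 × 13.51 × 49.22 × 0.9168 = 429.7 m

D ≈ 430 m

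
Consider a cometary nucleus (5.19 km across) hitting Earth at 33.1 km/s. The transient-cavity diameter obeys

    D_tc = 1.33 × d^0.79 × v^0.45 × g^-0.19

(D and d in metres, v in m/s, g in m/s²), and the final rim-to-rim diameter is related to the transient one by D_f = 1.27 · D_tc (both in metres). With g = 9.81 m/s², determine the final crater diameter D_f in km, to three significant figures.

D_f ≈ 102 km

In SI: d = 5190 m, v = 33100 m/s.
d^0.79 = 5190^0.79 = 861.0
v^0.45 = 33100^0.45 = 108.1
g^-0.19 = 9.81^-0.19 = 0.6480
D_tc = 1.33 × 861.0 × 108.1 × 0.6480 = 80210 m
D_f = 1.27 × 80210 = 1.019 × 10^5 m
     = 101.9 km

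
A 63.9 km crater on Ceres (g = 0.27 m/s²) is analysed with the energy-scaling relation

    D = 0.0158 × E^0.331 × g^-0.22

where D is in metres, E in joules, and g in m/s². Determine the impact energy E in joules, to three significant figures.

E ≈ 3.82 × 10^19 J

Rearranging: E = [D / (0.0158 · g^-0.22)]^(1/0.331).
D = 63900 m.
g^-0.22 = 0.27^-0.22 = 1.334
D / (0.0158 × 1.334) = 63900 / (0.02108) = 3.031 × 10^6
E = (3.031 × 10^6)^3.0211 = 3.815 × 10^19 J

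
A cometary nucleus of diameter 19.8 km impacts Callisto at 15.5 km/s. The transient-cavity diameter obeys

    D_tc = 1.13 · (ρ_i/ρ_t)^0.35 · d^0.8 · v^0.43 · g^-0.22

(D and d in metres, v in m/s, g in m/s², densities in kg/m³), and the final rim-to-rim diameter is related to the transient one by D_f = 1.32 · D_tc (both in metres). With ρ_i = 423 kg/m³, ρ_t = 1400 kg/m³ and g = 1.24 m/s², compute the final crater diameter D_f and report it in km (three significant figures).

D_f ≈ 162 km

In SI: d = 19800 m, v = 15500 m/s.
(ρ_i/ρ_t)^0.35 = (423/1400)^0.35 = 0.6578
d^0.8 = 19800^0.8 = 2737
v^0.43 = 15500^0.43 = 63.36
g^-0.22 = 1.24^-0.22 = 0.9538
D_tc = 1.13 × 0.6578 × 2737 × 63.36 × 0.9538 = 1.229 × 10^5 m
D_f = 1.32 × 1.229 × 10^5 = 1.622 × 10^5 m
     = 162.2 km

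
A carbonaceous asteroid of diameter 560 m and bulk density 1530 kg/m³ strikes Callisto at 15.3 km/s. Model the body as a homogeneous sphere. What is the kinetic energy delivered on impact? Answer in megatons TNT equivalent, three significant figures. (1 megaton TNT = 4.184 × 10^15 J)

v = 15300 m/s.
Mass m = (π/6) ρ d³ = (π/6) × 1530 × (560)³ = 1.407 × 10^11 kg
E = ½ m v² = 0.5 × 1.407 × 10^11 × (15300)² = 1.647 × 10^19 J
   = 1.647 × 10^19 / 4.184×10^15 = 3936 Mt

E ≈ 3940 Mt TNT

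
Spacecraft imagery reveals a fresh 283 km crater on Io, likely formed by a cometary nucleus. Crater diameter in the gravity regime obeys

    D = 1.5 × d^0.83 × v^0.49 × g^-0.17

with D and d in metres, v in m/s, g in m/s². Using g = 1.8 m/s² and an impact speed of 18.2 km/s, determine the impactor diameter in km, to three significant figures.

Rearranging for d: d = [D / (1.5 · 18200^0.49 · 1.8^-0.17)]^(1/0.83).
D = 283000 m.
18200^0.49 = 122.3
1.8^-0.17 = 0.9049
Denominator = 1.5 × 122.3 × 0.9049 = 166.0
D / 166.0 = 283000 / 166.0 = 1705
d = 1705^(1/0.83) = 1705^1.2048 = 7827 m

d ≈ 7.83 km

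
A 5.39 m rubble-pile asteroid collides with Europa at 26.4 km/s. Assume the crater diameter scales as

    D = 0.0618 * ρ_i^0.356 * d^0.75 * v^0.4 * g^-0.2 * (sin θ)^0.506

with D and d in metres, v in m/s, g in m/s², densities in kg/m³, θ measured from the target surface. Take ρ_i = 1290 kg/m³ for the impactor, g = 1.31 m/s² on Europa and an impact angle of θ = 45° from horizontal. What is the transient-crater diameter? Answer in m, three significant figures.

In SI units: v = 26400 m/s.
ρ_i^0.356 = 1290^0.356 = 12.80
d^0.75 = 5.39^0.75 = 3.537
v^0.4 = 26400^0.4 = 58.70
g^-0.2 = 1.31^-0.2 = 0.9474
(sin 45°)^0.506 = 0.7071^0.506 = 0.8391
D = 0.0618 × 12.80 × 3.537 × 58.70 × 0.9474 × 0.8391 = 130.6 m

D ≈ 131 m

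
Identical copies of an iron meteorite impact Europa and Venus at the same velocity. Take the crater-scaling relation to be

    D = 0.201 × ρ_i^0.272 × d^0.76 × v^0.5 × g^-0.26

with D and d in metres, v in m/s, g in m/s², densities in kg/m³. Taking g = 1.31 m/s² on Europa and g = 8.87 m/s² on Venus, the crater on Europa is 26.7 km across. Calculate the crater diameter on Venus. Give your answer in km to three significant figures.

D ≈ 16.2 km

All impactor-dependent factors cancel in the ratio, leaving D_Venus/D_Europa = (g_Venus/g_Europa)^-0.26.
(8.87/1.31)^-0.26 = 6.771^-0.26 = 0.6082
D_Venus = 0.6082 × 26.7 km = 16.2 km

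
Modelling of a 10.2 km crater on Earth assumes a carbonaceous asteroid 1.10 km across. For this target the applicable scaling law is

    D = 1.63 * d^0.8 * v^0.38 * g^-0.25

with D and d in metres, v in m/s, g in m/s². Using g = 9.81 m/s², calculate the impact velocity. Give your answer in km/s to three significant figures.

Rearranging for v: v = [D / (1.63 · 1100^0.8 · 9.81^-0.25)]^(1/0.38).
D = 10200 m.
1100^0.8 = 271.1
9.81^-0.25 = 0.5650
Denominator = 1.63 × 271.1 × 0.5650 = 249.7
D / 249.7 = 10200 / 249.7 = 40.85
v = 40.85^(1/0.38) = 40.85^2.6316 = 17379 m/s

v ≈ 17.4 km/s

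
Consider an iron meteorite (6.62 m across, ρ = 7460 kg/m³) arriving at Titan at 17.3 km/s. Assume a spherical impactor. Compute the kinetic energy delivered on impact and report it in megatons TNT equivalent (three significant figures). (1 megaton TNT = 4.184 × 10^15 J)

E ≈ 0.0405 Mt TNT

v = 17300 m/s.
Mass m = (π/6) ρ d³ = (π/6) × 7460 × (6.62)³ = 1.133 × 10^6 kg
E = ½ m v² = 0.5 × 1.133 × 10^6 × (17300)² = 1.695 × 10^14 J
   = 1.695 × 10^14 / 4.184×10^15 = 0.04051 Mt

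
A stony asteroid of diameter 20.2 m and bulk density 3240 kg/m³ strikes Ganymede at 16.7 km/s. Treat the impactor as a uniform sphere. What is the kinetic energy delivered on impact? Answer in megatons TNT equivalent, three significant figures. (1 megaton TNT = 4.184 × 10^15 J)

v = 16700 m/s.
Mass m = (π/6) ρ d³ = (π/6) × 3240 × (20.2)³ = 1.398 × 10^7 kg
E = ½ m v² = 0.5 × 1.398 × 10^7 × (16700)² = 1.949 × 10^15 J
   = 1.949 × 10^15 / 4.184×10^15 = 0.4658 Mt

E ≈ 0.466 Mt TNT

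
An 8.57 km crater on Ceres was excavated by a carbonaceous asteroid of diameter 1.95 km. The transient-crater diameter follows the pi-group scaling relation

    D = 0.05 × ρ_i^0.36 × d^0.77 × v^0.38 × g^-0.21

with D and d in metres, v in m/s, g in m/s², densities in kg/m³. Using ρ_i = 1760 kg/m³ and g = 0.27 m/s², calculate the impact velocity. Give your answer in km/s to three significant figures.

Rearranging for v: v = [D / (0.05 · 1760^0.36 · 1950^0.77 · 0.27^-0.21)]^(1/0.38).
D = 8570 m.
1760^0.36 = 14.74
1950^0.77 = 341.4
0.27^-0.21 = 1.316
Denominator = 0.05 × 14.74 × 341.4 × 1.316 = 331.1
D / 331.1 = 8570 / 331.1 = 25.88
v = 25.88^(1/0.38) = 25.88^2.6316 = 5228 m/s

v ≈ 5.23 km/s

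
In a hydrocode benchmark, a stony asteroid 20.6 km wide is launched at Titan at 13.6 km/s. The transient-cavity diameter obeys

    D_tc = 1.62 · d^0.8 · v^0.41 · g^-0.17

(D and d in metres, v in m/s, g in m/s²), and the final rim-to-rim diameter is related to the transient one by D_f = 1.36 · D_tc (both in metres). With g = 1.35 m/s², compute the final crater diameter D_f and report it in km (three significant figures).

D_f ≈ 293 km

In SI: d = 20600 m, v = 13600 m/s.
d^0.8 = 20600^0.8 = 2825
v^0.41 = 13600^0.41 = 49.52
g^-0.17 = 1.35^-0.17 = 0.9503
D_tc = 1.62 × 2825 × 49.52 × 0.9503 = 2.154 × 10^5 m
D_f = 1.36 × 2.154 × 10^5 = 2.929 × 10^5 m
     = 292.9 km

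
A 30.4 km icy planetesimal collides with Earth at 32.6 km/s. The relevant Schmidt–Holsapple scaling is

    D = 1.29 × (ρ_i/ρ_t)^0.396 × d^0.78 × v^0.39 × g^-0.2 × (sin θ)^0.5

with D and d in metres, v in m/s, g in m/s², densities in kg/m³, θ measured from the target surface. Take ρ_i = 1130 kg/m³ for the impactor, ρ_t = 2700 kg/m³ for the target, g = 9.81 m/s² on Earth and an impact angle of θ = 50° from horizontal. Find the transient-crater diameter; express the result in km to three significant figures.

D ≈ 91.5 km

In SI units: d = 30400 m, v = 32600 m/s.
(ρ_i/ρ_t)^0.396 = (1130/2700)^0.396 = 0.7083
d^0.78 = 30400^0.78 = 3138
v^0.39 = 32600^0.39 = 57.56
g^-0.2 = 9.81^-0.2 = 0.6334
(sin 50°)^0.5 = 0.7660^0.5 = 0.8752
D = 1.29 × 0.7083 × 3138 × 57.56 × 0.6334 × 0.8752 = 91488 m
   = 91.49 km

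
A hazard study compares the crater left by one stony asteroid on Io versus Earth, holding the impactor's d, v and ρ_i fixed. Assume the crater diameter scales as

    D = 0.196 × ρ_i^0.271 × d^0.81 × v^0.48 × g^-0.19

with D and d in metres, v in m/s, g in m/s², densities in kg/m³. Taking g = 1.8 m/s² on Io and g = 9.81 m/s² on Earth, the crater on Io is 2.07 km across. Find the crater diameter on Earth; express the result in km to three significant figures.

All impactor-dependent factors cancel in the ratio, leaving D_Earth/D_Io = (g_Earth/g_Io)^-0.19.
(9.81/1.8)^-0.19 = 5.450^-0.19 = 0.7246
D_Earth = 0.7246 × 2.07 km = 1.50 km

D ≈ 1.50 km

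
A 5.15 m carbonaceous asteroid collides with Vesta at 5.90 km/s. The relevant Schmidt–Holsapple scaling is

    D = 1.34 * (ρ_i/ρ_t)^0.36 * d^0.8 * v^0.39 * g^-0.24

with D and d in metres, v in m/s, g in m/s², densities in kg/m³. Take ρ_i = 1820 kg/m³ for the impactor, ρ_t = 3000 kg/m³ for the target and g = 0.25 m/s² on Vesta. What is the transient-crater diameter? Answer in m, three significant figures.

D ≈ 171 m

In SI units: v = 5900 m/s.
(ρ_i/ρ_t)^0.36 = (1820/3000)^0.36 = 0.8353
d^0.8 = 5.15^0.8 = 3.711
v^0.39 = 5900^0.39 = 29.56
g^-0.24 = 0.25^-0.24 = 1.395
D = 1.34 × 0.8353 × 3.711 × 29.56 × 1.395 = 171.3 m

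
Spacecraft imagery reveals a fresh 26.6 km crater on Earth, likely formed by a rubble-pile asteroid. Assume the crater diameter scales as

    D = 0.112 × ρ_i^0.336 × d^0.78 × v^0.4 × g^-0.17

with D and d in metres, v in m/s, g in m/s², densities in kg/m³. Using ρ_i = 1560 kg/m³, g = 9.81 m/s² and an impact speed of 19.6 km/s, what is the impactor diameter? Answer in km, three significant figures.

Rearranging for d: d = [D / (0.112 · 1560^0.336 · 19600^0.4 · 9.81^-0.17)]^(1/0.78).
D = 26600 m.
1560^0.336 = 11.83
19600^0.4 = 52.11
9.81^-0.17 = 0.6783
Denominator = 0.112 × 11.83 × 52.11 × 0.6783 = 46.83
D / 46.83 = 26600 / 46.83 = 568.0
d = 568.0^(1/0.78) = 568.0^1.2821 = 3399 m

d ≈ 3.40 km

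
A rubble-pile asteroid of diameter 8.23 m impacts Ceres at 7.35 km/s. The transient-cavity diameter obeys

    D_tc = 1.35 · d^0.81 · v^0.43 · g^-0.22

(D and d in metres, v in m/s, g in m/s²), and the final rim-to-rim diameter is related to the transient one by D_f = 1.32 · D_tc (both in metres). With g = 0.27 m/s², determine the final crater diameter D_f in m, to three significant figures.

v = 7350 m/s.
d^0.81 = 8.23^0.81 = 5.514
v^0.43 = 7350^0.43 = 45.97
g^-0.22 = 0.27^-0.22 = 1.334
D_tc = 1.35 × 5.514 × 45.97 × 1.334 = 456.5 m
D_f = 1.32 × 456.5 = 602.6 m

D_f ≈ 603 m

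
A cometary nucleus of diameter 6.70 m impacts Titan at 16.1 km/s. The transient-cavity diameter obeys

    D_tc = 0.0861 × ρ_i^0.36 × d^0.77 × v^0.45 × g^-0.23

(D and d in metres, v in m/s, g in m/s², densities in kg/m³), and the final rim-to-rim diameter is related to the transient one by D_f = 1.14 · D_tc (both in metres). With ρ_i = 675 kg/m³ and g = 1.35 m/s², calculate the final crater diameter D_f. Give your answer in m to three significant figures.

v = 16100 m/s.
ρ_i^0.36 = 675^0.36 = 10.44
d^0.77 = 6.7^0.77 = 4.326
v^0.45 = 16100^0.45 = 78.18
g^-0.23 = 1.35^-0.23 = 0.9333
D_tc = 0.0861 × 10.44 × 4.326 × 78.18 × 0.9333 = 283.7 m
D_f = 1.14 × 283.7 = 323.4 m

D_f ≈ 323 m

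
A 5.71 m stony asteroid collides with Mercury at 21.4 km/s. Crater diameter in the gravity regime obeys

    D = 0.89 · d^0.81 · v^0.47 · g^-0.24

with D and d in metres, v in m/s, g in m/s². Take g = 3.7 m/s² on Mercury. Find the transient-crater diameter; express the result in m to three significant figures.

In SI units: v = 21400 m/s.
d^0.81 = 5.71^0.81 = 4.101
v^0.47 = 21400^0.47 = 108.5
g^-0.24 = 3.7^-0.24 = 0.7305
D = 0.89 × 4.101 × 108.5 × 0.7305 = 289.3 m

D ≈ 289 m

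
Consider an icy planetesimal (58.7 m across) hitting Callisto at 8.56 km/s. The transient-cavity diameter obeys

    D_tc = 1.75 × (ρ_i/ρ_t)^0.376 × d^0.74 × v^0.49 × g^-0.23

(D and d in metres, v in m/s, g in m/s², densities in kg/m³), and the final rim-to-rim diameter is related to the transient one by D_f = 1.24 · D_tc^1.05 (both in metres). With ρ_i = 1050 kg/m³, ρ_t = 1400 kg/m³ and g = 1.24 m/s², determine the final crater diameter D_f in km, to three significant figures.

v = 8560 m/s.
(ρ_i/ρ_t)^0.376 = (1050/1400)^0.376 = 0.8975
d^0.74 = 58.7^0.74 = 20.36
v^0.49 = 8560^0.49 = 84.51
g^-0.23 = 1.24^-0.23 = 0.9517
D_tc = 1.75 × 0.8975 × 20.36 × 84.51 × 0.9517 = 2572 m
D_f = 1.24 × (2572)^1.05 = 4723 m
     = 4.723 km

D_f ≈ 4.72 km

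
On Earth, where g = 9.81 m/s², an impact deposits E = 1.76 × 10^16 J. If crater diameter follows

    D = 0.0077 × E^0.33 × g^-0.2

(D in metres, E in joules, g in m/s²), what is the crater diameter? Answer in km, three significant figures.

E^0.33 = (1.76 × 10^16)^0.33 = 2.296 × 10^5
g^-0.2 = 9.81^-0.2 = 0.6334
D = 0.0077 × 2.296 × 10^5 × 0.6334 = 1120 m
   = 1.120 km

D ≈ 1.12 km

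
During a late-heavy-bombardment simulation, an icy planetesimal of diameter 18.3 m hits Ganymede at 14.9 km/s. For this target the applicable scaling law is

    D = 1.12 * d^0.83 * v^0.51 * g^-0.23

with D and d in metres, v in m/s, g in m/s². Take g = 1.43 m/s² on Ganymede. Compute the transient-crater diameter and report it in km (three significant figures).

D ≈ 1.55 km

In SI units: v = 14900 m/s.
d^0.83 = 18.3^0.83 = 11.16
v^0.51 = 14900^0.51 = 134.4
g^-0.23 = 1.43^-0.23 = 0.9210
D = 1.12 × 11.16 × 134.4 × 0.9210 = 1547 m
   = 1.547 km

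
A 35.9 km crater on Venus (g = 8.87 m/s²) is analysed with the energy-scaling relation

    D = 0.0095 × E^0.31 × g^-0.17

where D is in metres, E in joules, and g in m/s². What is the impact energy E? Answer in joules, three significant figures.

Rearranging: E = [D / (0.0095 · g^-0.17)]^(1/0.31).
D = 35900 m.
g^-0.17 = 8.87^-0.17 = 0.6900
D / (0.0095 × 0.6900) = 35900 / (6.555 × 10^-3) = 5.477 × 10^6
E = (5.477 × 10^6)^3.2258 = 5.460 × 10^21 J

E ≈ 5.46 × 10^21 J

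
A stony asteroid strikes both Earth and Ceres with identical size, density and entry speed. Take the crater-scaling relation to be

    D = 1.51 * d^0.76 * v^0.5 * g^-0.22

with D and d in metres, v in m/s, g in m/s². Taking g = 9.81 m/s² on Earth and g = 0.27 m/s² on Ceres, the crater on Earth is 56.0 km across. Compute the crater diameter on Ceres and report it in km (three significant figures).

D ≈ 123 km

All impactor-dependent factors cancel in the ratio, leaving D_Ceres/D_Earth = (g_Ceres/g_Earth)^-0.22.
(0.27/9.81)^-0.22 = 0.02752^-0.22 = 2.204
D_Ceres = 2.204 × 56.0 km = 123 km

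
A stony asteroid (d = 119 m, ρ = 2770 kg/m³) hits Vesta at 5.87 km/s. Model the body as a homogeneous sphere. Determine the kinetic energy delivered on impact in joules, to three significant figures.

E ≈ 4.21 × 10^16 J

v = 5870 m/s.
Mass m = (π/6) ρ d³ = (π/6) × 2770 × (119)³ = 2.444 × 10^9 kg
E = ½ m v² = 0.5 × 2.444 × 10^9 × (5870)² = 4.211 × 10^16 J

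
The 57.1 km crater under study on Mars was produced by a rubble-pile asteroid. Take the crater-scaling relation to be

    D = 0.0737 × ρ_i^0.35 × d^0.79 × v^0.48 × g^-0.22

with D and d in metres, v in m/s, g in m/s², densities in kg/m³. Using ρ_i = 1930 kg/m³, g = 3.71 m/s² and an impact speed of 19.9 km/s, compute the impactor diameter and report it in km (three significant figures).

Rearranging for d: d = [D / (0.0737 · 1930^0.35 · 19900^0.48 · 3.71^-0.22)]^(1/0.79).
D = 57100 m.
1930^0.35 = 14.12
19900^0.48 = 115.7
3.71^-0.22 = 0.7494
Denominator = 0.0737 × 14.12 × 115.7 × 0.7494 = 90.23
D / 90.23 = 57100 / 90.23 = 632.8
d = 632.8^(1/0.79) = 632.8^1.2658 = 3514 m

d ≈ 3.51 km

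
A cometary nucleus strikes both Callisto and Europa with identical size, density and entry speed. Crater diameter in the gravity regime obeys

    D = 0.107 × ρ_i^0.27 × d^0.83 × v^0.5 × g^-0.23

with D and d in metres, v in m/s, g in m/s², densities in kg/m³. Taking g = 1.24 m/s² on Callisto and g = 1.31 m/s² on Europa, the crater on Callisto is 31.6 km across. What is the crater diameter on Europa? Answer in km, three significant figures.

D ≈ 31.2 km

All impactor-dependent factors cancel in the ratio, leaving D_Europa/D_Callisto = (g_Europa/g_Callisto)^-0.23.
(1.31/1.24)^-0.23 = 1.056^-0.23 = 0.9875
D_Europa = 0.9875 × 31.6 km = 31.2 km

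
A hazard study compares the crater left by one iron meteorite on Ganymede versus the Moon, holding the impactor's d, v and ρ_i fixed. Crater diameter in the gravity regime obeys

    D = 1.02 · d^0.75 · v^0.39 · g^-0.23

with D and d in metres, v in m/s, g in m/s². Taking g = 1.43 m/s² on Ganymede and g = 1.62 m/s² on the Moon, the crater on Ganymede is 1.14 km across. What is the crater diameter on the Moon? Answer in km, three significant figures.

All impactor-dependent factors cancel in the ratio, leaving D_Moon/D_Ganymede = (g_Moon/g_Ganymede)^-0.23.
(1.62/1.43)^-0.23 = 1.133^-0.23 = 0.9717
D_Moon = 0.9717 × 1.14 km = 1.11 km

D ≈ 1.11 km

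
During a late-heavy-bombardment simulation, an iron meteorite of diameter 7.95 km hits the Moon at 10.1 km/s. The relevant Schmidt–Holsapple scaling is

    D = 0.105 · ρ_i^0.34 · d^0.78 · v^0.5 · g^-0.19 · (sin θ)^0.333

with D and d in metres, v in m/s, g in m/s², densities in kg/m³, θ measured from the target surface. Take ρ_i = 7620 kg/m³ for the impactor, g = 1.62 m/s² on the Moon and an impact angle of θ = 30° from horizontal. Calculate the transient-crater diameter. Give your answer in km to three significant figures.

In SI units: d = 7950 m, v = 10100 m/s.
ρ_i^0.34 = 7620^0.34 = 20.89
d^0.78 = 7950^0.78 = 1102
v^0.5 = 10100^0.5 = 100.5
g^-0.19 = 1.62^-0.19 = 0.9124
(sin 30°)^0.333 = 0.5000^0.333 = 0.7939
D = 0.105 × 20.89 × 1102 × 100.5 × 0.9124 × 0.7939 = 1.760 × 10^5 m
   = 176.0 km

D ≈ 176 km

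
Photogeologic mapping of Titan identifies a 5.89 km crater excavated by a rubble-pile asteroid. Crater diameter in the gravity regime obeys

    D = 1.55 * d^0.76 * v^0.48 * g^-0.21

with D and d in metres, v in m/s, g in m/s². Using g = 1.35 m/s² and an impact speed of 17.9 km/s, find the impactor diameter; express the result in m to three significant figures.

d ≈ 115 m

Rearranging for d: d = [D / (1.55 · 17900^0.48 · 1.35^-0.21)]^(1/0.76).
D = 5890 m.
17900^0.48 = 110.0
1.35^-0.21 = 0.9389
Denominator = 1.55 × 110.0 × 0.9389 = 160.1
D / 160.1 = 5890 / 160.1 = 36.79
d = 36.79^(1/0.76) = 36.79^1.3158 = 114.9 m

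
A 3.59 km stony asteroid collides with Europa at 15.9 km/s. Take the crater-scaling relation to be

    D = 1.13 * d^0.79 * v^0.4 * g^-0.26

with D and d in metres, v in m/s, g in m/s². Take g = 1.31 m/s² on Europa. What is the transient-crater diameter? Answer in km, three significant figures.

D ≈ 32.5 km

In SI units: d = 3590 m, v = 15900 m/s.
d^0.79 = 3590^0.79 = 643.5
v^0.4 = 15900^0.4 = 47.92
g^-0.26 = 1.31^-0.26 = 0.9322
D = 1.13 × 643.5 × 47.92 × 0.9322 = 32483 m
   = 32.48 km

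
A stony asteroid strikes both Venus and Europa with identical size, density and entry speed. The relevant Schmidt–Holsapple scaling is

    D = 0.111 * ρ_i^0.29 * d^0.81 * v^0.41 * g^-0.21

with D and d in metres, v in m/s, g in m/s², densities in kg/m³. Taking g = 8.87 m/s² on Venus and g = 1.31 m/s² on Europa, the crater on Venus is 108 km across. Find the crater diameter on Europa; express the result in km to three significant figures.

All impactor-dependent factors cancel in the ratio, leaving D_Europa/D_Venus = (g_Europa/g_Venus)^-0.21.
(1.31/8.87)^-0.21 = 0.1477^-0.21 = 1.494
D_Europa = 1.494 × 108 km = 161 km

D ≈ 161 km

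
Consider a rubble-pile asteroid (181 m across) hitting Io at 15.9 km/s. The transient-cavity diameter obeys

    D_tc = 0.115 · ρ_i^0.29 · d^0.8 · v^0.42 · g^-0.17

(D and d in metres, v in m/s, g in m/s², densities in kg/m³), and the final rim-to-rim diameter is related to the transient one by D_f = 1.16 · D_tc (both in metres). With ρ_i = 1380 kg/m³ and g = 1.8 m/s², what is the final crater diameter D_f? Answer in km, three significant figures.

D_f ≈ 3.66 km

v = 15900 m/s.
ρ_i^0.29 = 1380^0.29 = 8.139
d^0.8 = 181^0.8 = 63.99
v^0.42 = 15900^0.42 = 58.15
g^-0.17 = 1.8^-0.17 = 0.9049
D_tc = 0.115 × 8.139 × 63.99 × 58.15 × 0.9049 = 3152 m
D_f = 1.16 × 3152 = 3656 m
     = 3.656 km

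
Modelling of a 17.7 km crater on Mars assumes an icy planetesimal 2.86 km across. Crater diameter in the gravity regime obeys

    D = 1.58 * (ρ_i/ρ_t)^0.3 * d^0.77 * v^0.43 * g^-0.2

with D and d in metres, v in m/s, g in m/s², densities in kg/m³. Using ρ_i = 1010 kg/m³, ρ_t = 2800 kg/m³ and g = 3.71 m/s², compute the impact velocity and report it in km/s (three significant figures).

Rearranging for v: v = [D / (1.58 · (1010/2800)^0.3 · 2860^0.77 · 3.71^-0.2)]^(1/0.43).
D = 17700 m.
(1010/2800)^0.3 = 0.7365
2860^0.77 = 458.6
3.71^-0.2 = 0.7694
Denominator = 1.58 × 0.7365 × 458.6 × 0.7694 = 410.6
D / 410.6 = 17700 / 410.6 = 43.11
v = 43.11^(1/0.43) = 43.11^2.3256 = 6330 m/s

v ≈ 6.33 km/s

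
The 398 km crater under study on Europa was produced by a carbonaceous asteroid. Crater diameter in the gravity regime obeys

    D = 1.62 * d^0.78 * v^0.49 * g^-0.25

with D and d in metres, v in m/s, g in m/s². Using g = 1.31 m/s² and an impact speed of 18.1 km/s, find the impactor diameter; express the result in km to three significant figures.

Rearranging for d: d = [D / (1.62 · 18100^0.49 · 1.31^-0.25)]^(1/0.78).
D = 398000 m.
18100^0.49 = 122.0
1.31^-0.25 = 0.9347
Denominator = 1.62 × 122.0 × 0.9347 = 184.7
D / 184.7 = 398000 / 184.7 = 2155
d = 2155^(1/0.78) = 2155^1.2821 = 18785 m

d ≈ 18.8 km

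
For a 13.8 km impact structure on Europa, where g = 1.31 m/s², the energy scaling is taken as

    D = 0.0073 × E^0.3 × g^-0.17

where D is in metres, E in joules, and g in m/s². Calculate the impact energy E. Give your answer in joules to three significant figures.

Rearranging: E = [D / (0.0073 · g^-0.17)]^(1/0.3).
D = 13800 m.
g^-0.17 = 1.31^-0.17 = 0.9551
D / (0.0073 × 0.9551) = 13800 / (6.972 × 10^-3) = 1.979 × 10^6
E = (1.979 × 10^6)^3.3333 = 9.726 × 10^20 J

E ≈ 9.73 × 10^20 J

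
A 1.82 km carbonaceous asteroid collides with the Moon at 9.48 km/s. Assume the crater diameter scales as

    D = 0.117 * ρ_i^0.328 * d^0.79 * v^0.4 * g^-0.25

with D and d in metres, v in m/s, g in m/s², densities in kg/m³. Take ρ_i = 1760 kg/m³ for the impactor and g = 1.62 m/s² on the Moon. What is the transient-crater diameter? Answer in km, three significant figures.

D ≈ 17.6 km

In SI units: d = 1820 m, v = 9480 m/s.
ρ_i^0.328 = 1760^0.328 = 11.60
d^0.79 = 1820^0.79 = 376.2
v^0.4 = 9480^0.4 = 38.97
g^-0.25 = 1.62^-0.25 = 0.8864
D = 0.117 × 11.60 × 376.2 × 38.97 × 0.8864 = 17637 m
   = 17.64 km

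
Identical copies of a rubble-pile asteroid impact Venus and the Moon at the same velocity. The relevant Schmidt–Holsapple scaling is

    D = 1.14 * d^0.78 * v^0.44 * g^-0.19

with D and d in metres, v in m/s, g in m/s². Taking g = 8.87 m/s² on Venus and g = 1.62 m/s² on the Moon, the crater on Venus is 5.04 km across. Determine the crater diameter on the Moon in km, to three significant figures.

All impactor-dependent factors cancel in the ratio, leaving D_Moon/D_Venus = (g_Moon/g_Venus)^-0.19.
(1.62/8.87)^-0.19 = 0.1826^-0.19 = 1.381
D_Moon = 1.381 × 5.04 km = 6.96 km

D ≈ 6.96 km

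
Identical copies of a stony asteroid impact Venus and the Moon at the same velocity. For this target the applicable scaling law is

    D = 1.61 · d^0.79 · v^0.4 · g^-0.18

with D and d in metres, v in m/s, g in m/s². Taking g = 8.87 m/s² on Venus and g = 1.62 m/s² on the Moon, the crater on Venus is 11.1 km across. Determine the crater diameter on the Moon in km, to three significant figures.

D ≈ 15.1 km

All impactor-dependent factors cancel in the ratio, leaving D_Moon/D_Venus = (g_Moon/g_Venus)^-0.18.
(1.62/8.87)^-0.18 = 0.1826^-0.18 = 1.358
D_Moon = 1.358 × 11.1 km = 15.1 km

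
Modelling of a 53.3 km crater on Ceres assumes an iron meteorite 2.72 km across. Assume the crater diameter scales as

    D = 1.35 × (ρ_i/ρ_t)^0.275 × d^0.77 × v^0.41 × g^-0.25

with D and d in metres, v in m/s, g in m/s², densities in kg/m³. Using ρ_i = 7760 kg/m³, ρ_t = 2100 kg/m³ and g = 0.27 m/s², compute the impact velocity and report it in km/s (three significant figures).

v ≈ 10.8 km/s

Rearranging for v: v = [D / (1.35 · (7760/2100)^0.275 · 2720^0.77 · 0.27^-0.25)]^(1/0.41).
D = 53300 m.
(7760/2100)^0.275 = 1.433
2720^0.77 = 441.2
0.27^-0.25 = 1.387
Denominator = 1.35 × 1.433 × 441.2 × 1.387 = 1184
D / 1184 = 53300 / 1184 = 45.02
v = 45.02^(1/0.41) = 45.02^2.439 = 10781 m/s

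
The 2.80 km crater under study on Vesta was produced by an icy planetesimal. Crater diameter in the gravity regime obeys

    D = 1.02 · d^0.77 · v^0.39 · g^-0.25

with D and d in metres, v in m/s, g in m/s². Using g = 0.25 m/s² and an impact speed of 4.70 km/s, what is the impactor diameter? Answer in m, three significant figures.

d ≈ 257 m

Rearranging for d: d = [D / (1.02 · 4700^0.39 · 0.25^-0.25)]^(1/0.77).
D = 2800 m.
4700^0.39 = 27.05
0.25^-0.25 = 1.414
Denominator = 1.02 × 27.05 × 1.414 = 39.01
D / 39.01 = 2800 / 39.01 = 71.78
d = 71.78^(1/0.77) = 71.78^1.2987 = 257.3 m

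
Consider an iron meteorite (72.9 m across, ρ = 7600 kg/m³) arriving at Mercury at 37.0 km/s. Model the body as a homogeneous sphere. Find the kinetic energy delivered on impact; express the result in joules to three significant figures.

v = 37000 m/s.
Mass m = (π/6) ρ d³ = (π/6) × 7600 × (72.9)³ = 1.542 × 10^9 kg
E = ½ m v² = 0.5 × 1.542 × 10^9 × (37000)² = 1.055 × 10^18 J

E ≈ 1.06 × 10^18 J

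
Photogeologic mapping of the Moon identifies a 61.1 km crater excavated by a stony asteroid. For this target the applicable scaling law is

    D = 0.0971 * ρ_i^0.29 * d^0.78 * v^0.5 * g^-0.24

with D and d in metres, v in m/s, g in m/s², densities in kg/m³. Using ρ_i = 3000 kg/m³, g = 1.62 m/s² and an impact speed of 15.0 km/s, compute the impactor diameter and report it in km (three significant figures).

Rearranging for d: d = [D / (0.0971 · 3000^0.29 · 15000^0.5 · 1.62^-0.24)]^(1/0.78).
D = 61100 m.
3000^0.29 = 10.19
15000^0.5 = 122.5
1.62^-0.24 = 0.8907
Denominator = 0.0971 × 10.19 × 122.5 × 0.8907 = 108.0
D / 108.0 = 61100 / 108.0 = 565.7
d = 565.7^(1/0.78) = 565.7^1.2821 = 3381 m

d ≈ 3.38 km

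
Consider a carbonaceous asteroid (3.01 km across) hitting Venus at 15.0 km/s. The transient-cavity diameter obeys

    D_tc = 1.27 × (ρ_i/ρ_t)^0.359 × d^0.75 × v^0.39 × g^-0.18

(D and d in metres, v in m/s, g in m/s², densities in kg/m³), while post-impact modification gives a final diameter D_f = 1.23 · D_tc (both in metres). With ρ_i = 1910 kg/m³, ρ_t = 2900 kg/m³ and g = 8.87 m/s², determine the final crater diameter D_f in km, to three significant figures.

In SI: d = 3010 m, v = 15000 m/s.
(ρ_i/ρ_t)^0.359 = (1910/2900)^0.359 = 0.8608
d^0.75 = 3010^0.75 = 406.4
v^0.39 = 15000^0.39 = 42.53
g^-0.18 = 8.87^-0.18 = 0.6751
D_tc = 1.27 × 0.8608 × 406.4 × 42.53 × 0.6751 = 12760 m
D_f = 1.23 × 12760 = 15695 m
     = 15.69 km

D_f ≈ 15.7 km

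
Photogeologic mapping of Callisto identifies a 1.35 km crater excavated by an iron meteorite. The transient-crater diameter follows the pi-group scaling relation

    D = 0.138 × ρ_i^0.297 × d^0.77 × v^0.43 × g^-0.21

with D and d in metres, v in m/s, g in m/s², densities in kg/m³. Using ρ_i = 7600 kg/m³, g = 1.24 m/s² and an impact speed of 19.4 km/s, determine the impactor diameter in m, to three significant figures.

d ≈ 20.7 m

Rearranging for d: d = [D / (0.138 · 7600^0.297 · 19400^0.43 · 1.24^-0.21)]^(1/0.77).
D = 1350 m.
7600^0.297 = 14.21
19400^0.43 = 69.78
1.24^-0.21 = 0.9558
Denominator = 0.138 × 14.21 × 69.78 × 0.9558 = 130.8
D / 130.8 = 1350 / 130.8 = 10.32
d = 10.32^(1/0.77) = 10.32^1.2987 = 20.72 m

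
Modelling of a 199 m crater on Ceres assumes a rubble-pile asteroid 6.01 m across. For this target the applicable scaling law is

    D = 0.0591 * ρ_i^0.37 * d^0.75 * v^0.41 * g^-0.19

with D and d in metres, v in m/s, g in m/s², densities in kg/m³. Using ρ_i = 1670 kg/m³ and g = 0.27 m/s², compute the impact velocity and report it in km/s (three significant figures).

v ≈ 10.2 km/s

Rearranging for v: v = [D / (0.0591 · 1670^0.37 · 6.01^0.75 · 0.27^-0.19)]^(1/0.41).
1670^0.37 = 15.57
6.01^0.75 = 3.838
0.27^-0.19 = 1.282
Denominator = 0.0591 × 15.57 × 3.838 × 1.282 = 4.528
D / 4.528 = 199 / 4.528 = 43.95
v = 43.95^(1/0.41) = 43.95^2.439 = 10167 m/s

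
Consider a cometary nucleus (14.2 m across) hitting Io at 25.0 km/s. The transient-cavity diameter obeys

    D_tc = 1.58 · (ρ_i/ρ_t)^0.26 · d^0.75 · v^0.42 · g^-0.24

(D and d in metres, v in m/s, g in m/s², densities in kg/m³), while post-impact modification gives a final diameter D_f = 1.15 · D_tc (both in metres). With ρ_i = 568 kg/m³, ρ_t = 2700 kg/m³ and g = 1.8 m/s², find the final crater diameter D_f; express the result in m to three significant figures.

D_f ≈ 541 m

v = 25000 m/s.
(ρ_i/ρ_t)^0.26 = (568/2700)^0.26 = 0.6668
d^0.75 = 14.2^0.75 = 7.315
v^0.42 = 25000^0.42 = 70.33
g^-0.24 = 1.8^-0.24 = 0.8684
D_tc = 1.58 × 0.6668 × 7.315 × 70.33 × 0.8684 = 470.7 m
D_f = 1.15 × 470.7 = 541.3 m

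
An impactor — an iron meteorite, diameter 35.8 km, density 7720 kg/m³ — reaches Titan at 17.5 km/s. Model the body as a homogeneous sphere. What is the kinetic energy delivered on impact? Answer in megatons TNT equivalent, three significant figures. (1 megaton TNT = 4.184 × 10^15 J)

d = 35800 m; v = 17500 m/s.
Mass m = (π/6) ρ d³ = (π/6) × 7720 × (35800)³ = 1.855 × 10^17 kg
E = ½ m v² = 0.5 × 1.855 × 10^17 × (17500)² = 2.840 × 10^25 J
   = 2.840 × 10^25 / 4.184×10^15 = 6.788 × 10^9 Mt

E ≈ 6.79 × 10^9 Mt TNT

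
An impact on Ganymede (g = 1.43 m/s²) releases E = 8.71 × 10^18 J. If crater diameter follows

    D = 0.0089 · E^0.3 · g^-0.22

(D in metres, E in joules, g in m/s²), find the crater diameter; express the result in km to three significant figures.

D ≈ 3.96 km

E^0.3 = (8.71 × 10^18)^0.3 = 4.808 × 10^5
g^-0.22 = 1.43^-0.22 = 0.9243
D = 0.0089 × 4.808 × 10^5 × 0.9243 = 3955 m
   = 3.955 km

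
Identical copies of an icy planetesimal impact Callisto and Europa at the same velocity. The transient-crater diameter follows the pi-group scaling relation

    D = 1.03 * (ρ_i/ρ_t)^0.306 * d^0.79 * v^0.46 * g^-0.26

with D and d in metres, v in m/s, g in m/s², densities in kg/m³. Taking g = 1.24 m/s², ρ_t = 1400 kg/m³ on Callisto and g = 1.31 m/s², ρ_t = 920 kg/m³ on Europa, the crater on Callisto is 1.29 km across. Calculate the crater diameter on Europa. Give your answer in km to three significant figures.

D ≈ 1.45 km

The impactor-only factors (d, v, ρ_i) cancel in the ratio, leaving D_Europa/D_Callisto = (g_Europa/g_Callisto)^-0.26 · (ρ_t,Callisto/ρ_t,Europa)^0.306.
(1.31/1.24)^-0.26 = 1.056^-0.26 = 0.9859
(1400/920)^0.306 = 1.522^0.306 = 1.137
Ratio = 0.9859 × 1.137 = 1.121
D_Europa = 1.121 × 1.29 km = 1.45 km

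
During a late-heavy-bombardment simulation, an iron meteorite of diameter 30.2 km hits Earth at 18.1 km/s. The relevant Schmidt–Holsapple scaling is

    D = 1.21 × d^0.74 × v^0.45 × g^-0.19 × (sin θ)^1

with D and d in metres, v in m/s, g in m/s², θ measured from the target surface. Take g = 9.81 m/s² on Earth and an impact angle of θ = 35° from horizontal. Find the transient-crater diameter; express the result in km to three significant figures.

D ≈ 76.6 km

In SI units: d = 30200 m, v = 18100 m/s.
d^0.74 = 30200^0.74 = 2066
v^0.45 = 18100^0.45 = 82.41
g^-0.19 = 9.81^-0.19 = 0.6480
(sin 35°)^1 = 0.5736^1 = 0.5736
D = 1.21 × 2066 × 82.41 × 0.6480 × 0.5736 = 76574 m
   = 76.57 km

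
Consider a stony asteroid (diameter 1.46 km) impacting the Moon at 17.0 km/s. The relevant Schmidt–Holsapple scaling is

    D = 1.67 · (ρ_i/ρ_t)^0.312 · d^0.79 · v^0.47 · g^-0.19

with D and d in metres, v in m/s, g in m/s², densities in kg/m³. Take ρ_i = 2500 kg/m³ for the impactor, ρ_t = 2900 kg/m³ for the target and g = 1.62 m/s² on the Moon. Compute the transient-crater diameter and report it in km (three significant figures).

In SI units: d = 1460 m, v = 17000 m/s.
(ρ_i/ρ_t)^0.312 = (2500/2900)^0.312 = 0.9547
d^0.79 = 1460^0.79 = 316.1
v^0.47 = 17000^0.47 = 97.34
g^-0.19 = 1.62^-0.19 = 0.9124
D = 1.67 × 0.9547 × 316.1 × 97.34 × 0.9124 = 44759 m
   = 44.76 km

D ≈ 44.8 km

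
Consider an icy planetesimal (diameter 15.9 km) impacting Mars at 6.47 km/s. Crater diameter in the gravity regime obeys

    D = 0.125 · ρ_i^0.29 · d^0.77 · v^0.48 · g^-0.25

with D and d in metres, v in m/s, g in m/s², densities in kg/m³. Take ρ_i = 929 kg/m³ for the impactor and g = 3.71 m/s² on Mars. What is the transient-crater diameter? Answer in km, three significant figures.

D ≈ 75.8 km

In SI units: d = 15900 m, v = 6470 m/s.
ρ_i^0.29 = 929^0.29 = 7.256
d^0.77 = 15900^0.77 = 1718
v^0.48 = 6470^0.48 = 67.49
g^-0.25 = 3.71^-0.25 = 0.7205
D = 0.125 × 7.256 × 1718 × 67.49 × 0.7205 = 75771 m
   = 75.77 km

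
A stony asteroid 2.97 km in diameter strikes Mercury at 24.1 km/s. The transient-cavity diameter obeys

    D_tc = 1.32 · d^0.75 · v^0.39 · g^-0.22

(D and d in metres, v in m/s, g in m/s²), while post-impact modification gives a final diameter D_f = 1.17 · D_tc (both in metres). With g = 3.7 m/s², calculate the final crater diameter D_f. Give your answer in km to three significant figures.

In SI: d = 2970 m, v = 24100 m/s.
d^0.75 = 2970^0.75 = 402.3
v^0.39 = 24100^0.39 = 51.17
g^-0.22 = 3.7^-0.22 = 0.7499
D_tc = 1.32 × 402.3 × 51.17 × 0.7499 = 20380 m
D_f = 1.17 × 20380 = 23845 m
     = 23.84 km

D_f ≈ 23.8 km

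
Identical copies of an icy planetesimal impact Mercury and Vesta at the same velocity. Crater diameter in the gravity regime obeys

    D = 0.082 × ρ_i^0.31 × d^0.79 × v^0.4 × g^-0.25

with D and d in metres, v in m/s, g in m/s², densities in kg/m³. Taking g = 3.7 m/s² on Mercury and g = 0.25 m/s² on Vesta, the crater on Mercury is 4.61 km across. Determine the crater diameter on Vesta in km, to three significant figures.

All impactor-dependent factors cancel in the ratio, leaving D_Vesta/D_Mercury = (g_Vesta/g_Mercury)^-0.25.
(0.25/3.7)^-0.25 = 0.06757^-0.25 = 1.961
D_Vesta = 1.961 × 4.61 km = 9.04 km

D ≈ 9.04 km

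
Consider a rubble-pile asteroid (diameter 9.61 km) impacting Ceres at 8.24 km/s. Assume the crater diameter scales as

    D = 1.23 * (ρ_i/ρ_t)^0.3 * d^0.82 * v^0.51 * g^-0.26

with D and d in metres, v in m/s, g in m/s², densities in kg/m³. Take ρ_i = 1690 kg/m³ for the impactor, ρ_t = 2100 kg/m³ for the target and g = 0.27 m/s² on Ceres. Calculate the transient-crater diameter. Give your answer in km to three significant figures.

In SI units: d = 9610 m, v = 8240 m/s.
(ρ_i/ρ_t)^0.3 = (1690/2100)^0.3 = 0.9369
d^0.82 = 9610^0.82 = 1844
v^0.51 = 8240^0.51 = 99.34
g^-0.26 = 0.27^-0.26 = 1.406
D = 1.23 × 0.9369 × 1844 × 99.34 × 1.406 = 2.968 × 10^5 m
   = 296.8 km

D ≈ 297 km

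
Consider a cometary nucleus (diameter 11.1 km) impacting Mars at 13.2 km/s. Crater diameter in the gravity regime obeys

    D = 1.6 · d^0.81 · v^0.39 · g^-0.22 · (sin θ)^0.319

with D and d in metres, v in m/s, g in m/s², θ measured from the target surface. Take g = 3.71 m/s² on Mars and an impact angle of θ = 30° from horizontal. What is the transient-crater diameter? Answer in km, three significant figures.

In SI units: d = 11100 m, v = 13200 m/s.
d^0.81 = 11100^0.81 = 1891
v^0.39 = 13200^0.39 = 40.46
g^-0.22 = 3.71^-0.22 = 0.7494
(sin 30°)^0.319 = 0.5000^0.319 = 0.8016
D = 1.6 × 1891 × 40.46 × 0.7494 × 0.8016 = 73537 m
   = 73.54 km

D ≈ 73.5 km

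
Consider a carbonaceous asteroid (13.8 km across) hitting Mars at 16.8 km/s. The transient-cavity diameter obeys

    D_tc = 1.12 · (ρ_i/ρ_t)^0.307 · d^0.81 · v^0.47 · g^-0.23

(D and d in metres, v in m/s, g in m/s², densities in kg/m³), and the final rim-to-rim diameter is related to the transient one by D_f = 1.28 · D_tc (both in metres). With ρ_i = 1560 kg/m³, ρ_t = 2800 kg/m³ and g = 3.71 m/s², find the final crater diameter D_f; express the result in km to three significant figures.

D_f ≈ 194 km

In SI: d = 13800 m, v = 16800 m/s.
(ρ_i/ρ_t)^0.307 = (1560/2800)^0.307 = 0.8356
d^0.81 = 13800^0.81 = 2256
v^0.47 = 16800^0.47 = 96.80
g^-0.23 = 3.71^-0.23 = 0.7397
D_tc = 1.12 × 0.8356 × 2256 × 96.80 × 0.7397 = 1.512 × 10^5 m
D_f = 1.28 × 1.512 × 10^5 = 1.935 × 10^5 m
     = 193.5 km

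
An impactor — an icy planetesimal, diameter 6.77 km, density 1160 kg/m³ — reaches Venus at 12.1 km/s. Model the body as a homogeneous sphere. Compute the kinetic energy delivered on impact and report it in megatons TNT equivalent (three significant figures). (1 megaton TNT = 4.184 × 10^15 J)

E ≈ 3.30 × 10^6 Mt TNT

d = 6770 m; v = 12100 m/s.
Mass m = (π/6) ρ d³ = (π/6) × 1160 × (6770)³ = 1.885 × 10^14 kg
E = ½ m v² = 0.5 × 1.885 × 10^14 × (12100)² = 1.380 × 10^22 J
   = 1.380 × 10^22 / 4.184×10^15 = 3.298 × 10^6 Mt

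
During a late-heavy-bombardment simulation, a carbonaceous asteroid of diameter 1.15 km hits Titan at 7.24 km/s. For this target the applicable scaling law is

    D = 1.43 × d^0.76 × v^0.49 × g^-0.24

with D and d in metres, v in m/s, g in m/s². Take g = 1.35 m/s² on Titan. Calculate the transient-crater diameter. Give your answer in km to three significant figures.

D ≈ 22.0 km

In SI units: d = 1150 m, v = 7240 m/s.
d^0.76 = 1150^0.76 = 211.9
v^0.49 = 7240^0.49 = 77.85
g^-0.24 = 1.35^-0.24 = 0.9305
D = 1.43 × 211.9 × 77.85 × 0.9305 = 21950 m
   = 21.95 km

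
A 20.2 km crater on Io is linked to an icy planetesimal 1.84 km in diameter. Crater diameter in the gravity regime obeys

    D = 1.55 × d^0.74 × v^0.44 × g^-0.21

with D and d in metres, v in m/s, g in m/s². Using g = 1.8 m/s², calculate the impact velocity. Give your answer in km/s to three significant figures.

Rearranging for v: v = [D / (1.55 · 1840^0.74 · 1.8^-0.21)]^(1/0.44).
D = 20200 m.
1840^0.74 = 260.6
1.8^-0.21 = 0.8839
Denominator = 1.55 × 260.6 × 0.8839 = 357.0
D / 357.0 = 20200 / 357.0 = 56.58
v = 56.58^(1/0.44) = 56.58^2.2727 = 9622 m/s

v ≈ 9.62 km/s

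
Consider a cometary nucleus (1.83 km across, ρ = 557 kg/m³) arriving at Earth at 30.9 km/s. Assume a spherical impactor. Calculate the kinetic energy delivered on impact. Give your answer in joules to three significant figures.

E ≈ 8.53 × 10^20 J

d = 1830 m; v = 30900 m/s.
Mass m = (π/6) ρ d³ = (π/6) × 557 × (1830)³ = 1.787 × 10^12 kg
E = ½ m v² = 0.5 × 1.787 × 10^12 × (30900)² = 8.531 × 10^20 J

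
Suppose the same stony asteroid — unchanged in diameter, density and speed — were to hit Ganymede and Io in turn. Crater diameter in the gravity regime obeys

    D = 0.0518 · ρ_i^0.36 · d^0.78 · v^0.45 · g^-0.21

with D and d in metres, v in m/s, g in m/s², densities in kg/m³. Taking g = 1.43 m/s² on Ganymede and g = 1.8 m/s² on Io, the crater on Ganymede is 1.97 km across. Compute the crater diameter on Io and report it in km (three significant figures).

All impactor-dependent factors cancel in the ratio, leaving D_Io/D_Ganymede = (g_Io/g_Ganymede)^-0.21.
(1.8/1.43)^-0.21 = 1.259^-0.21 = 0.9528
D_Io = 0.9528 × 1.97 km = 1.88 km

D ≈ 1.88 km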